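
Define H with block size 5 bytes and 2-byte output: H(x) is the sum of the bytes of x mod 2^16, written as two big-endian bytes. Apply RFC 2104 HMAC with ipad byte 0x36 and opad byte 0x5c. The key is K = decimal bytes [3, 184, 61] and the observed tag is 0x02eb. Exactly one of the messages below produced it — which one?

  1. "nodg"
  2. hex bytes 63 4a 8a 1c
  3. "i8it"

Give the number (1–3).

2

Key decimal bytes [3, 184, 61] = 03 b8 3d is 3 bytes ≤ B = 5; zero-pad to 5 bytes: K' = 03 b8 3d 00 00.
K' ⊕ ipad = 35 8e 0b 36 36; K' ⊕ opad = 5f e4 61 5c 5c.
m1: inner = H(35 8e 0b 36 36 6e 6f 64 67) = 02 e2; tag = H(5f e4 61 5c 5c 02 e2) = 0340
m2: inner = H(35 8e 0b 36 36 63 4a 8a 1c) = 02 8d; tag = H(5f e4 61 5c 5c 02 8d) = 02eb ← matches
m3: inner = H(35 8e 0b 36 36 69 38 69 74) = 02 b8; tag = H(5f e4 61 5c 5c 02 b8) = 0316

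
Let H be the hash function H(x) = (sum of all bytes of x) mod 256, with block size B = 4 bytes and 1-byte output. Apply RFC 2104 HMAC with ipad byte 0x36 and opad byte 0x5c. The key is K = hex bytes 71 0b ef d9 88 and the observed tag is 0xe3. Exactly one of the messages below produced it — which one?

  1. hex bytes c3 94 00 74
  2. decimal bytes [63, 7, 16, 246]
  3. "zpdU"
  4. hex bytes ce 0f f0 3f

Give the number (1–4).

3

Key hex bytes 71 0b ef d9 88 is 5 bytes > B = 4, so hash it first: H(key) = cc, then zero-pad to 4 bytes: K' = cc 00 00 00.
K' ⊕ ipad = fa 36 36 36; K' ⊕ opad = 90 5c 5c 5c.
m1: inner = H(fa 36 36 36 c3 94 00 74) = 67; tag = H(90 5c 5c 5c 67) = 0b
m2: inner = H(fa 36 36 36 3f 07 10 f6) = e8; tag = H(90 5c 5c 5c e8) = 8c
m3: inner = H(fa 36 36 36 7a 70 64 55) = 3f; tag = H(90 5c 5c 5c 3f) = e3 ← matches
m4: inner = H(fa 36 36 36 ce 0f f0 3f) = a8; tag = H(90 5c 5c 5c a8) = 4c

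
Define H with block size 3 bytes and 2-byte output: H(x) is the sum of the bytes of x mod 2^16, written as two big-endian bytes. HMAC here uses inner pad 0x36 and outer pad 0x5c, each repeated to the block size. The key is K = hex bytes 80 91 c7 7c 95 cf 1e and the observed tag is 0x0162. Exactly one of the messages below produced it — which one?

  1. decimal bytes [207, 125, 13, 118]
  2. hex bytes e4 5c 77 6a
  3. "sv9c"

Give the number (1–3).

1

Key hex bytes 80 91 c7 7c 95 cf 1e is 7 bytes > B = 3, so hash it first: H(key) = 03 d6, then zero-pad to 3 bytes: K' = 03 d6 00.
K' ⊕ ipad = 35 e0 36; K' ⊕ opad = 5f 8a 5c.
m1: inner = H(35 e0 36 cf 7d 0d 76) = 03 1a; tag = H(5f 8a 5c 03 1a) = 0162 ← matches
m2: inner = H(35 e0 36 e4 5c 77 6a) = 03 6c; tag = H(5f 8a 5c 03 6c) = 01b4
m3: inner = H(35 e0 36 73 76 39 63) = 02 d0; tag = H(5f 8a 5c 02 d0) = 0217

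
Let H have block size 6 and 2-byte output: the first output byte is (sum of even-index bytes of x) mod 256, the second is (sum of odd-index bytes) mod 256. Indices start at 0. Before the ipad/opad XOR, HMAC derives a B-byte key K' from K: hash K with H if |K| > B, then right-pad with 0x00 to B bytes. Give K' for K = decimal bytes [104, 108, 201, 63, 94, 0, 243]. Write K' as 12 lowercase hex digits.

82ab00000000

|K| = 7 > B = 6, so first hash the key.
H(K): even-index sum = 642 mod 256 = 130; odd-index sum = 171 mod 256 = 171 → 82 ab.
Zero-pad H(K) = 82 ab to 6 bytes: K' = 82 ab 00 00 00 00.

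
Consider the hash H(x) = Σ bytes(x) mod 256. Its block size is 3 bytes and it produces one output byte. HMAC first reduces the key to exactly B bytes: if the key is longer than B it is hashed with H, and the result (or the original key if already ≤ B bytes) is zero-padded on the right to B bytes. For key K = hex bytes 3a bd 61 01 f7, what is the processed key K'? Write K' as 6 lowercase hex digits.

|K| = 5 > B = 3, so first hash the key.
H(K): sum = 58+189+97+1+247 = 592; mod 256 = 80 → 50.
Zero-pad H(K) = 50 to 3 bytes: K' = 50 00 00.

500000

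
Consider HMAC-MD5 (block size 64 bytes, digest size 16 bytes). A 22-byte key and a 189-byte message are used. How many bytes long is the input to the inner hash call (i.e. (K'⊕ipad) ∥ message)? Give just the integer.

253

Key is 22 ≤ 64 bytes, zero-padded: |K'| = 64.
Inner input = (K'⊕ipad) ∥ m → 64 + 189 = 253 bytes.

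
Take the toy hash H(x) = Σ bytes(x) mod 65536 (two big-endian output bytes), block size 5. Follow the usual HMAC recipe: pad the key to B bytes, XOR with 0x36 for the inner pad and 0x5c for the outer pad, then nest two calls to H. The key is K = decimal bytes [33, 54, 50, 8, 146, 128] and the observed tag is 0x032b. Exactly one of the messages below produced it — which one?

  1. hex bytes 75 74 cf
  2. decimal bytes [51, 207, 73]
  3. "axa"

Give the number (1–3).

2

Key decimal bytes [33, 54, 50, 8, 146, 128] = 21 36 32 08 92 80 is 6 bytes > B = 5, so hash it first: H(key) = 01 a3, then zero-pad to 5 bytes: K' = 01 a3 00 00 00.
K' ⊕ ipad = 37 95 36 36 36; K' ⊕ opad = 5d ff 5c 5c 5c.
m1: inner = H(37 95 36 36 36 75 74 cf) = 03 26; tag = H(5d ff 5c 5c 5c 03 26) = 0299
m2: inner = H(37 95 36 36 36 33 cf 49) = 02 b9; tag = H(5d ff 5c 5c 5c 02 b9) = 032b ← matches
m3: inner = H(37 95 36 36 36 61 78 61) = 02 a8; tag = H(5d ff 5c 5c 5c 02 a8) = 031a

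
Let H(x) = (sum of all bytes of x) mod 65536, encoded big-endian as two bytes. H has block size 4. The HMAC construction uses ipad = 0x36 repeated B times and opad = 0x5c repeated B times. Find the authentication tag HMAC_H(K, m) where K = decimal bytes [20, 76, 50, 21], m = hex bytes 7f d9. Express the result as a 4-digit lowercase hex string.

Key decimal bytes [20, 76, 50, 21] = 14 4c 32 15 is exactly B = 4 bytes: K' = 14 4c 32 15.
K' ⊕ ipad = 22 7a 04 23.  K' ⊕ opad = 48 10 6e 49.
Inner input = (K'⊕ipad) ∥ m = 22 7a 04 23 ∥ 7f d9.
Inner hash: sum = 34+122+4+35+127+217 = 539 → 02 1b.
Outer input = (K'⊕opad) ∥ inner = 48 10 6e 49 ∥ 02 1b.
Outer hash (tag): sum = 72+16+110+73+2+27 = 300 → 01 2c.

012c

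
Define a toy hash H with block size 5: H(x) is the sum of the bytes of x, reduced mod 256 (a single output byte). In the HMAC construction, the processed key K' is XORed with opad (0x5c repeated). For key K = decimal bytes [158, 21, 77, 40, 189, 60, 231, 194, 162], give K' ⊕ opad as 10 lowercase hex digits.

Key decimal bytes [158, 21, 77, 40, 189, 60, 231, 194, 162] = 9e 15 4d 28 bd 3c e7 c2 a2 is 9 bytes > B = 5, so hash it first: H(key) = 6c, then zero-pad to 5 bytes: K' = 6c 00 00 00 00.
XOR each byte with 0x5c: 6c⊕5c=30, 00⊕5c=5c, 00⊕5c=5c, 00⊕5c=5c, 00⊕5c=5c.

305c5c5c5c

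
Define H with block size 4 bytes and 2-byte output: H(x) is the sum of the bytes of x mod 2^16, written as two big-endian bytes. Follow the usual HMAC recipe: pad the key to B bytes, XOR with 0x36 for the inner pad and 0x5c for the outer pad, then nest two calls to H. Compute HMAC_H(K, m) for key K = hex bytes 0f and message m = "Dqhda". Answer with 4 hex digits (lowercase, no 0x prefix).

0226

Key hex bytes 0f is 1 byte ≤ B = 4; zero-pad to 4 bytes: K' = 0f 00 00 00.
K' ⊕ ipad = 39 36 36 36.  K' ⊕ opad = 53 5c 5c 5c.
Inner input = (K'⊕ipad) ∥ m = 39 36 36 36 ∥ 44 71 68 64 61.
Inner hash: sum = 57+54+54+54+68+113+104+100+97 = 701 → 02 bd.
Outer input = (K'⊕opad) ∥ inner = 53 5c 5c 5c ∥ 02 bd.
Outer hash (tag): sum = 83+92+92+92+2+189 = 550 → 02 26.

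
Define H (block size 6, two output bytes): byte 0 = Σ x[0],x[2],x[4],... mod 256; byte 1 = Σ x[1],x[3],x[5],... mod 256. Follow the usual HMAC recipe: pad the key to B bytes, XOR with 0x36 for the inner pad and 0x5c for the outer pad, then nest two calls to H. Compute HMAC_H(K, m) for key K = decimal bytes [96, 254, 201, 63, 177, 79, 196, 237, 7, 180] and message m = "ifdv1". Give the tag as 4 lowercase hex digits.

Key decimal bytes [96, 254, 201, 63, 177, 79, 196, 237, 7, 180] = 60 fe c9 3f b1 4f c4 ed 07 b4 is 10 bytes > B = 6, so hash it first: H(key) = a5 2d, then zero-pad to 6 bytes: K' = a5 2d 00 00 00 00.
K' ⊕ ipad = 93 1b 36 36 36 36.  K' ⊕ opad = f9 71 5c 5c 5c 5c.
Inner input = (K'⊕ipad) ∥ m = 93 1b 36 36 36 36 ∥ 69 66 64 76 31.
Inner hash: even-index sum = 509 mod 256 = 253; odd-index sum = 355 mod 256 = 99 → fd 63.
Outer input = (K'⊕opad) ∥ inner = f9 71 5c 5c 5c 5c ∥ fd 63.
Outer hash (tag): even-index sum = 686 mod 256 = 174; odd-index sum = 396 mod 256 = 140 → ae 8c.

ae8c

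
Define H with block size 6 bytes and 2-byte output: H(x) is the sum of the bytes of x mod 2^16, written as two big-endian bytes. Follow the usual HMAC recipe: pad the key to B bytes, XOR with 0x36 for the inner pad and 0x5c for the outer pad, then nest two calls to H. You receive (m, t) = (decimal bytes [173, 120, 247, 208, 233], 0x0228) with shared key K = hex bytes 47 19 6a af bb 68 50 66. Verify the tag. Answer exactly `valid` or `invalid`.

valid

Key hex bytes 47 19 6a af bb 68 50 66 is 8 bytes > B = 6, so hash it first: H(key) = 03 52, then zero-pad to 6 bytes: K' = 03 52 00 00 00 00.
K' ⊕ ipad = 35 64 36 36 36 36; K' ⊕ opad = 5f 0e 5c 5c 5c 5c.
Inner hash: sum = 53+100+54+54+54+54+173+120+247+208+233 = 1350 → 05 46.
Outer hash (recomputed tag): sum = 95+14+92+92+92+92+5+70 = 552 → 02 28.
Recomputed tag = 0228; claimed = 0228 → match.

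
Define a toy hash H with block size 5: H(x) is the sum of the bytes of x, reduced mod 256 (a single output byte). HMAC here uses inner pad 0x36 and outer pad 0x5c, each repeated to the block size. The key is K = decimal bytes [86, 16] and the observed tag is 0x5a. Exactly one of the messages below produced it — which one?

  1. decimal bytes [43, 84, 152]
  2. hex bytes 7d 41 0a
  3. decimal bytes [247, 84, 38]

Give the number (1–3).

Key decimal bytes [86, 16] = 56 10 is 2 bytes ≤ B = 5; zero-pad to 5 bytes: K' = 56 10 00 00 00.
K' ⊕ ipad = 60 26 36 36 36; K' ⊕ opad = 0a 4c 5c 5c 5c.
m1: inner = H(60 26 36 36 36 2b 54 98) = 3f; tag = H(0a 4c 5c 5c 5c 3f) = a9
m2: inner = H(60 26 36 36 36 7d 41 0a) = f0; tag = H(0a 4c 5c 5c 5c f0) = 5a ← matches
m3: inner = H(60 26 36 36 36 f7 54 26) = 99; tag = H(0a 4c 5c 5c 5c 99) = 03

2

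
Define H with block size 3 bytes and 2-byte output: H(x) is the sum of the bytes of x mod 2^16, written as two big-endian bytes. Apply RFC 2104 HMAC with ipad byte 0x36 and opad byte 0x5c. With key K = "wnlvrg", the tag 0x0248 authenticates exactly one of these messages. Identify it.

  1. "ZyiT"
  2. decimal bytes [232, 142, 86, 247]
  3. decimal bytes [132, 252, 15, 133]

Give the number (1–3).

Key "wnlvrg" = 77 6e 6c 76 72 67 is 6 bytes > B = 3, so hash it first: H(key) = 02 a0, then zero-pad to 3 bytes: K' = 02 a0 00.
K' ⊕ ipad = 34 96 36; K' ⊕ opad = 5e fc 5c.
m1: inner = H(34 96 36 5a 79 69 54) = 02 90; tag = H(5e fc 5c 02 90) = 0248 ← matches
m2: inner = H(34 96 36 e8 8e 56 f7) = 03 c3; tag = H(5e fc 5c 03 c3) = 027c
m3: inner = H(34 96 36 84 fc 0f 85) = 03 14; tag = H(5e fc 5c 03 14) = 01cd

1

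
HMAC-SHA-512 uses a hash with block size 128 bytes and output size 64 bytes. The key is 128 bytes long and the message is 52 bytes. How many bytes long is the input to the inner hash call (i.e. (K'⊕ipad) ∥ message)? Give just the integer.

Key is 128 ≤ 128 bytes, zero-padded: |K'| = 128.
Inner input = (K'⊕ipad) ∥ m → 128 + 52 = 180 bytes.

180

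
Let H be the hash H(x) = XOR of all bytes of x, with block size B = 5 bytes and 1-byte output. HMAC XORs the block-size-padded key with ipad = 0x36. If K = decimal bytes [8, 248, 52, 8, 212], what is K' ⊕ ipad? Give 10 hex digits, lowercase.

Key decimal bytes [8, 248, 52, 8, 212] = 08 f8 34 08 d4 is exactly B = 5 bytes: K' = 08 f8 34 08 d4.
XOR each byte with 0x36: 08⊕36=3e, f8⊕36=ce, 34⊕36=02, 08⊕36=3e, d4⊕36=e2.

3ece023ee2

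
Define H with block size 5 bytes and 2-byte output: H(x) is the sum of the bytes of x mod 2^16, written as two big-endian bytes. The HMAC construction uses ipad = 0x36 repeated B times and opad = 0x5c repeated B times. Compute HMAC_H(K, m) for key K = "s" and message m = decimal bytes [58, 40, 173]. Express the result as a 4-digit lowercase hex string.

01cd

Key "s" = 73 is 1 byte ≤ B = 5; zero-pad to 5 bytes: K' = 73 00 00 00 00.
K' ⊕ ipad = 45 36 36 36 36.  K' ⊕ opad = 2f 5c 5c 5c 5c.
Inner input = (K'⊕ipad) ∥ m = 45 36 36 36 36 ∥ 3a 28 ad.
Inner hash: sum = 69+54+54+54+54+58+40+173 = 556 → 02 2c.
Outer input = (K'⊕opad) ∥ inner = 2f 5c 5c 5c 5c ∥ 02 2c.
Outer hash (tag): sum = 47+92+92+92+92+2+44 = 461 → 01 cd.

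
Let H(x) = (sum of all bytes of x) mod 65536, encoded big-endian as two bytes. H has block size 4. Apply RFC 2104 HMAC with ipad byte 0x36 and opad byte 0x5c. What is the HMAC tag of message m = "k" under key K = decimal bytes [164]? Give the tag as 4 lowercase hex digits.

02ac

Key decimal bytes [164] = a4 is 1 byte ≤ B = 4; zero-pad to 4 bytes: K' = a4 00 00 00.
K' ⊕ ipad = 92 36 36 36.  K' ⊕ opad = f8 5c 5c 5c.
Inner input = (K'⊕ipad) ∥ m = 92 36 36 36 ∥ 6b.
Inner hash: sum = 146+54+54+54+107 = 415 → 01 9f.
Outer input = (K'⊕opad) ∥ inner = f8 5c 5c 5c ∥ 01 9f.
Outer hash (tag): sum = 248+92+92+92+1+159 = 684 → 02 ac.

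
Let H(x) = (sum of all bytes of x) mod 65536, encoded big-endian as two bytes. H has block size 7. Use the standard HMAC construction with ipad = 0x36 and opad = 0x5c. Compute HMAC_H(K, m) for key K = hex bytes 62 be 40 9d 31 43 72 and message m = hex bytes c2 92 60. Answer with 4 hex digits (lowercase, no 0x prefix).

032c

Key hex bytes 62 be 40 9d 31 43 72 is exactly B = 7 bytes: K' = 62 be 40 9d 31 43 72.
K' ⊕ ipad = 54 88 76 ab 07 75 44.  K' ⊕ opad = 3e e2 1c c1 6d 1f 2e.
Inner input = (K'⊕ipad) ∥ m = 54 88 76 ab 07 75 44 ∥ c2 92 60.
Inner hash: sum = 84+136+118+171+7+117+68+194+146+96 = 1137 → 04 71.
Outer input = (K'⊕opad) ∥ inner = 3e e2 1c c1 6d 1f 2e ∥ 04 71.
Outer hash (tag): sum = 62+226+28+193+109+31+46+4+113 = 812 → 03 2c.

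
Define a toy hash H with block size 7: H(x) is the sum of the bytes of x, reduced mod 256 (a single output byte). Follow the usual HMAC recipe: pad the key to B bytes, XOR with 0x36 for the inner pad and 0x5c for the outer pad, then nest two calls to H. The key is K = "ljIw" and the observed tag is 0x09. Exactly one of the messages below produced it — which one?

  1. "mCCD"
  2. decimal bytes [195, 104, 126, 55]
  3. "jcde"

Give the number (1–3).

1

Key "ljIw" = 6c 6a 49 77 is 4 bytes ≤ B = 7; zero-pad to 7 bytes: K' = 6c 6a 49 77 00 00 00.
K' ⊕ ipad = 5a 5c 7f 41 36 36 36; K' ⊕ opad = 30 36 15 2b 5c 5c 5c.
m1: inner = H(5a 5c 7f 41 36 36 36 6d 43 43 44) = 4f; tag = H(30 36 15 2b 5c 5c 5c 4f) = 09 ← matches
m2: inner = H(5a 5c 7f 41 36 36 36 c3 68 7e 37) = f8; tag = H(30 36 15 2b 5c 5c 5c f8) = b2
m3: inner = H(5a 5c 7f 41 36 36 36 6a 63 64 65) = ae; tag = H(30 36 15 2b 5c 5c 5c ae) = 68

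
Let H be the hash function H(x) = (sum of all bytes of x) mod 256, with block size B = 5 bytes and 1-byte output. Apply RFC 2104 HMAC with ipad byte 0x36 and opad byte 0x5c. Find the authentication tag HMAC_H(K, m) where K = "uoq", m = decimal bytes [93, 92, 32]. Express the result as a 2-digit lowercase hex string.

Key "uoq" = 75 6f 71 is 3 bytes ≤ B = 5; zero-pad to 5 bytes: K' = 75 6f 71 00 00.
K' ⊕ ipad = 43 59 47 36 36.  K' ⊕ opad = 29 33 2d 5c 5c.
Inner input = (K'⊕ipad) ∥ m = 43 59 47 36 36 ∥ 5d 5c 20.
Inner hash: sum = 67+89+71+54+54+93+92+32 = 552; mod 256 = 40 → 28.
Outer input = (K'⊕opad) ∥ inner = 29 33 2d 5c 5c ∥ 28.
Outer hash (tag): sum = 41+51+45+92+92+40 = 361; mod 256 = 105 → 69.

69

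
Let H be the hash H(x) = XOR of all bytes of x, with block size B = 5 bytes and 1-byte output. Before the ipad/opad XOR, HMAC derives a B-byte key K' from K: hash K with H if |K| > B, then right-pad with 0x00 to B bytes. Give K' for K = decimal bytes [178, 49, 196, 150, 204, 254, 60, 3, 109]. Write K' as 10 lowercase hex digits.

b100000000

|K| = 9 > B = 5, so first hash the key.
H(K): XOR b2⊕31⊕c4⊕96⊕cc⊕fe⊕3c⊕03⊕6d = b1.
Zero-pad H(K) = b1 to 5 bytes: K' = b1 00 00 00 00.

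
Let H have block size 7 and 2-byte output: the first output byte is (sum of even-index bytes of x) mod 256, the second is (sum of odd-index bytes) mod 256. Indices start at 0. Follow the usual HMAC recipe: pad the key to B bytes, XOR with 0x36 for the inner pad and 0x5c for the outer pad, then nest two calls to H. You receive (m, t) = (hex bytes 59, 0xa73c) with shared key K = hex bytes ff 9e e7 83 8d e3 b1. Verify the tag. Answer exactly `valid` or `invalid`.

valid

Key hex bytes ff 9e e7 83 8d e3 b1 is exactly B = 7 bytes: K' = ff 9e e7 83 8d e3 b1.
K' ⊕ ipad = c9 a8 d1 b5 bb d5 87; K' ⊕ opad = a3 c2 bb df d1 bf ed.
Inner hash: even-index sum = 732 mod 256 = 220; odd-index sum = 651 mod 256 = 139 → dc 8b.
Outer hash (recomputed tag): even-index sum = 935 mod 256 = 167; odd-index sum = 828 mod 256 = 60 → a7 3c.
Recomputed tag = a73c; claimed = a73c → match.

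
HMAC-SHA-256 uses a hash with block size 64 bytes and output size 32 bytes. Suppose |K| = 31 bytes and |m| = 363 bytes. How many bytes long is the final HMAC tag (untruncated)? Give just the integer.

The tag is one SHA-256 digest: 32 bytes.

32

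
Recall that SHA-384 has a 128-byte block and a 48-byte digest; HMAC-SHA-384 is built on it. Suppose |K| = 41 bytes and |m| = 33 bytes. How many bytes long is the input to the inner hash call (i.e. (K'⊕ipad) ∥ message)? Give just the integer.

161

Key is 41 ≤ 128 bytes, zero-padded: |K'| = 128.
Inner input = (K'⊕ipad) ∥ m → 128 + 33 = 161 bytes.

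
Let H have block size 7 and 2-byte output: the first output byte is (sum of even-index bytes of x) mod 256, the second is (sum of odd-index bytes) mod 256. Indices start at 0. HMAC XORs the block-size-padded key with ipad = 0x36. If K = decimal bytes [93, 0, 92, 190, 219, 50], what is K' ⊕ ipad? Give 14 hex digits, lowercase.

Key decimal bytes [93, 0, 92, 190, 219, 50] = 5d 00 5c be db 32 is 6 bytes ≤ B = 7; zero-pad to 7 bytes: K' = 5d 00 5c be db 32 00.
XOR each byte with 0x36: 5d⊕36=6b, 00⊕36=36, 5c⊕36=6a, be⊕36=88, db⊕36=ed, 32⊕36=04, 00⊕36=36.

6b366a88ed0436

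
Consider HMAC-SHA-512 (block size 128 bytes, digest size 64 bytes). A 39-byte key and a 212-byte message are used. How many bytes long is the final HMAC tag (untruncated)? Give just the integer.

The tag is one SHA-512 digest: 64 bytes.

64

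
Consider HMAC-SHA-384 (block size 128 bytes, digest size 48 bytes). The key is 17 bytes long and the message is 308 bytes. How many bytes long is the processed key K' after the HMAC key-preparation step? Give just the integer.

Key is 17 ≤ 128 bytes, zero-padded: |K'| = 128.

128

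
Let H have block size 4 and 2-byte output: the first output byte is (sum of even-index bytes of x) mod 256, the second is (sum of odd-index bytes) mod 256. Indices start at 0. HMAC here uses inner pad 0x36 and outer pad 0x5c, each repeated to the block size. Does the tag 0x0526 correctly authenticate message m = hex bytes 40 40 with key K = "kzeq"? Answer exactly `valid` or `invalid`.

invalid

Key "kzeq" = 6b 7a 65 71 is exactly B = 4 bytes: K' = 6b 7a 65 71.
K' ⊕ ipad = 5d 4c 53 47; K' ⊕ opad = 37 26 39 2d.
Inner hash: even-index sum = 240 mod 256 = 240; odd-index sum = 211 mod 256 = 211 → f0 d3.
Outer hash (recomputed tag): even-index sum = 352 mod 256 = 96; odd-index sum = 294 mod 256 = 38 → 60 26.
Recomputed tag = 6026; claimed = 0526 → mismatch.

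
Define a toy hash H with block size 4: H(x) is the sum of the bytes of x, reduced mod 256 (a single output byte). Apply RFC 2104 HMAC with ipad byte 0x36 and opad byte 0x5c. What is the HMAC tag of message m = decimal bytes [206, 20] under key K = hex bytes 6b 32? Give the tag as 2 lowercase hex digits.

Key hex bytes 6b 32 is 2 bytes ≤ B = 4; zero-pad to 4 bytes: K' = 6b 32 00 00.
K' ⊕ ipad = 5d 04 36 36.  K' ⊕ opad = 37 6e 5c 5c.
Inner input = (K'⊕ipad) ∥ m = 5d 04 36 36 ∥ ce 14.
Inner hash: sum = 93+4+54+54+206+20 = 431; mod 256 = 175 → af.
Outer input = (K'⊕opad) ∥ inner = 37 6e 5c 5c ∥ af.
Outer hash (tag): sum = 55+110+92+92+175 = 524; mod 256 = 12 → 0c.

0c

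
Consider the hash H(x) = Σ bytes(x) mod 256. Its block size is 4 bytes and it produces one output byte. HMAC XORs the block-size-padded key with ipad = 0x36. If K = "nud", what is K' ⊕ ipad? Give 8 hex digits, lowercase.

58435236

Key "nud" = 6e 75 64 is 3 bytes ≤ B = 4; zero-pad to 4 bytes: K' = 6e 75 64 00.
XOR each byte with 0x36: 6e⊕36=58, 75⊕36=43, 64⊕36=52, 00⊕36=36.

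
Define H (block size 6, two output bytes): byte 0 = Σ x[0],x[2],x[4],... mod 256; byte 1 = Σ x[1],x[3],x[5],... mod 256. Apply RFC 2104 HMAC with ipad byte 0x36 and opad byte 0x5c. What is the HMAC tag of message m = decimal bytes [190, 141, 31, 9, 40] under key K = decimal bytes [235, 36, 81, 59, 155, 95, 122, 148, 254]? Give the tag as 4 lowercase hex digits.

Key decimal bytes [235, 36, 81, 59, 155, 95, 122, 148, 254] = eb 24 51 3b 9b 5f 7a 94 fe is 9 bytes > B = 6, so hash it first: H(key) = 4f 52, then zero-pad to 6 bytes: K' = 4f 52 00 00 00 00.
K' ⊕ ipad = 79 64 36 36 36 36.  K' ⊕ opad = 13 0e 5c 5c 5c 5c.
Inner input = (K'⊕ipad) ∥ m = 79 64 36 36 36 36 ∥ be 8d 1f 09 28.
Inner hash: even-index sum = 490 mod 256 = 234; odd-index sum = 358 mod 256 = 102 → ea 66.
Outer input = (K'⊕opad) ∥ inner = 13 0e 5c 5c 5c 5c ∥ ea 66.
Outer hash (tag): even-index sum = 437 mod 256 = 181; odd-index sum = 300 mod 256 = 44 → b5 2c.

b52c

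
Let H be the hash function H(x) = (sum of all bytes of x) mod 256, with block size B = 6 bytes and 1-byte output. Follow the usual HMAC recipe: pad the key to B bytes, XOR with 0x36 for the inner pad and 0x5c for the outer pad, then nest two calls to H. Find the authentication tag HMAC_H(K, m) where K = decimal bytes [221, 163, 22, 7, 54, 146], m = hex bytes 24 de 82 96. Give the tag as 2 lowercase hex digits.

ec

Key decimal bytes [221, 163, 22, 7, 54, 146] = dd a3 16 07 36 92 is exactly B = 6 bytes: K' = dd a3 16 07 36 92.
K' ⊕ ipad = eb 95 20 31 00 a4.  K' ⊕ opad = 81 ff 4a 5b 6a ce.
Inner input = (K'⊕ipad) ∥ m = eb 95 20 31 00 a4 ∥ 24 de 82 96.
Inner hash: sum = 235+149+32+49+0+164+36+222+130+150 = 1167; mod 256 = 143 → 8f.
Outer input = (K'⊕opad) ∥ inner = 81 ff 4a 5b 6a ce ∥ 8f.
Outer hash (tag): sum = 129+255+74+91+106+206+143 = 1004; mod 256 = 236 → ec.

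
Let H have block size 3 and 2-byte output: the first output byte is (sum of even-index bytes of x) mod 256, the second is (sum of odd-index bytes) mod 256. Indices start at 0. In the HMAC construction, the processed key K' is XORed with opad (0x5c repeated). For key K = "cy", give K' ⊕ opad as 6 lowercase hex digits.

3f255c

Key "cy" = 63 79 is 2 bytes ≤ B = 3; zero-pad to 3 bytes: K' = 63 79 00.
XOR each byte with 0x5c: 63⊕5c=3f, 79⊕5c=25, 00⊕5c=5c.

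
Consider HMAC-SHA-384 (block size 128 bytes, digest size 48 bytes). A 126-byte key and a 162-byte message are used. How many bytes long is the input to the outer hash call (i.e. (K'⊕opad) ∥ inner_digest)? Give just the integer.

Key is 126 ≤ 128 bytes, zero-padded: |K'| = 128.
Outer input = (K'⊕opad) ∥ H(inner) → 128 + 48 = 176 bytes.

176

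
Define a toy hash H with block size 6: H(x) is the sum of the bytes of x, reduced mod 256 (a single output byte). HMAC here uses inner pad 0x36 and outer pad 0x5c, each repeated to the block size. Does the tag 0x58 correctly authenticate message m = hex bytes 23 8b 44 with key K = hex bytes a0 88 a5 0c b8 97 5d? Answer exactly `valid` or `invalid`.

valid

Key hex bytes a0 88 a5 0c b8 97 5d is 7 bytes > B = 6, so hash it first: H(key) = 85, then zero-pad to 6 bytes: K' = 85 00 00 00 00 00.
K' ⊕ ipad = b3 36 36 36 36 36; K' ⊕ opad = d9 5c 5c 5c 5c 5c.
Inner hash: sum = 179+54+54+54+54+54+35+139+68 = 691; mod 256 = 179 → b3.
Outer hash (recomputed tag): sum = 217+92+92+92+92+92+179 = 856; mod 256 = 88 → 58.
Recomputed tag = 58; claimed = 58 → match.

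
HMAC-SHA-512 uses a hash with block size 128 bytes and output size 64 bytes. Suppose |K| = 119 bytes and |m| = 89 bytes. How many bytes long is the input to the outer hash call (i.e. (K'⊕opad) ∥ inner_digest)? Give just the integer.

192

Key is 119 ≤ 128 bytes, zero-padded: |K'| = 128.
Outer input = (K'⊕opad) ∥ H(inner) → 128 + 64 = 192 bytes.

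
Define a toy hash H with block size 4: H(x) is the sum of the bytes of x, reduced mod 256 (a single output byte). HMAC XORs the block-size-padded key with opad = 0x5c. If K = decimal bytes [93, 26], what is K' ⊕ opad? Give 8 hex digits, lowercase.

Key decimal bytes [93, 26] = 5d 1a is 2 bytes ≤ B = 4; zero-pad to 4 bytes: K' = 5d 1a 00 00.
XOR each byte with 0x5c: 5d⊕5c=01, 1a⊕5c=46, 00⊕5c=5c, 00⊕5c=5c.

01465c5c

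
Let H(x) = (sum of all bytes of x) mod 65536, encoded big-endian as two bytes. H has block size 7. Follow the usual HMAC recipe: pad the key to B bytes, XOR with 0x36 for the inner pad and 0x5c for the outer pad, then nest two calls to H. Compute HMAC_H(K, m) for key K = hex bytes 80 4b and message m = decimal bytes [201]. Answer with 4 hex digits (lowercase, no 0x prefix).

Key hex bytes 80 4b is 2 bytes ≤ B = 7; zero-pad to 7 bytes: K' = 80 4b 00 00 00 00 00.
K' ⊕ ipad = b6 7d 36 36 36 36 36.  K' ⊕ opad = dc 17 5c 5c 5c 5c 5c.
Inner input = (K'⊕ipad) ∥ m = b6 7d 36 36 36 36 36 ∥ c9.
Inner hash: sum = 182+125+54+54+54+54+54+201 = 778 → 03 0a.
Outer input = (K'⊕opad) ∥ inner = dc 17 5c 5c 5c 5c 5c ∥ 03 0a.
Outer hash (tag): sum = 220+23+92+92+92+92+92+3+10 = 716 → 02 cc.

02cc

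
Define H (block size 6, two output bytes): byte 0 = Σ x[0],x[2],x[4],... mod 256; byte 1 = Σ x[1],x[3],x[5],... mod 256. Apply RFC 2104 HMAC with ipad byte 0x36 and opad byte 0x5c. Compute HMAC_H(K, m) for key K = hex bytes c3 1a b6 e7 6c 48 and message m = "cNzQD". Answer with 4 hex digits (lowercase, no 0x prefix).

a92f

Key hex bytes c3 1a b6 e7 6c 48 is exactly B = 6 bytes: K' = c3 1a b6 e7 6c 48.
K' ⊕ ipad = f5 2c 80 d1 5a 7e.  K' ⊕ opad = 9f 46 ea bb 30 14.
Inner input = (K'⊕ipad) ∥ m = f5 2c 80 d1 5a 7e ∥ 63 4e 7a 51 44.
Inner hash: even-index sum = 752 mod 256 = 240; odd-index sum = 538 mod 256 = 26 → f0 1a.
Outer input = (K'⊕opad) ∥ inner = 9f 46 ea bb 30 14 ∥ f0 1a.
Outer hash (tag): even-index sum = 681 mod 256 = 169; odd-index sum = 303 mod 256 = 47 → a9 2f.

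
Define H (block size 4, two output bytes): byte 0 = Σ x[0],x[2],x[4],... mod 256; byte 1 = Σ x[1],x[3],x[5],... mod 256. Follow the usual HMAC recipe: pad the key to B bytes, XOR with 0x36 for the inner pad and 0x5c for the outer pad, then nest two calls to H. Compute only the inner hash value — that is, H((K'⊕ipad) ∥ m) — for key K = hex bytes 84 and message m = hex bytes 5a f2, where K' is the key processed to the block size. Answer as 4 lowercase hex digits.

Key hex bytes 84 is 1 byte ≤ B = 4; zero-pad to 4 bytes: K' = 84 00 00 00.
K' ⊕ ipad = b2 36 36 36.
Inner input = b2 36 36 36 ∥ 5a f2.
Inner hash: even-index sum = 322 mod 256 = 66; odd-index sum = 350 mod 256 = 94 → 42 5e.

425e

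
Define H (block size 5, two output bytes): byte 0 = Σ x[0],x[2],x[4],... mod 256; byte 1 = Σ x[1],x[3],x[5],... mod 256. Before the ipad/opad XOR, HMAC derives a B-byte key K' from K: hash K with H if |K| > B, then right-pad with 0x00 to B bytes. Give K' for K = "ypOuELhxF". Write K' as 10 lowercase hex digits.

|K| = 9 > B = 5, so first hash the key.
H(K): even-index sum = 443 mod 256 = 187; odd-index sum = 425 mod 256 = 169 → bb a9.
Zero-pad H(K) = bb a9 to 5 bytes: K' = bb a9 00 00 00.

bba9000000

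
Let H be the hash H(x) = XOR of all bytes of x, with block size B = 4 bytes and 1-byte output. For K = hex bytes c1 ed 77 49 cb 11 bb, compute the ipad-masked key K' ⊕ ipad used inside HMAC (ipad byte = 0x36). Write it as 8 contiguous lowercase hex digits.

Key hex bytes c1 ed 77 49 cb 11 bb is 7 bytes > B = 4, so hash it first: H(key) = 73, then zero-pad to 4 bytes: K' = 73 00 00 00.
XOR each byte with 0x36: 73⊕36=45, 00⊕36=36, 00⊕36=36, 00⊕36=36.

45363636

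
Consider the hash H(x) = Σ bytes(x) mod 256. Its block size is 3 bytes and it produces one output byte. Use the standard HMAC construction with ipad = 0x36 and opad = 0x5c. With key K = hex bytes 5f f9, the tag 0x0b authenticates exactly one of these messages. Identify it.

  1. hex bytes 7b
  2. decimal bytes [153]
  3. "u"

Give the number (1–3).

2

Key hex bytes 5f f9 is 2 bytes ≤ B = 3; zero-pad to 3 bytes: K' = 5f f9 00.
K' ⊕ ipad = 69 cf 36; K' ⊕ opad = 03 a5 5c.
m1: inner = H(69 cf 36 7b) = e9; tag = H(03 a5 5c e9) = ed
m2: inner = H(69 cf 36 99) = 07; tag = H(03 a5 5c 07) = 0b ← matches
m3: inner = H(69 cf 36 75) = e3; tag = H(03 a5 5c e3) = e7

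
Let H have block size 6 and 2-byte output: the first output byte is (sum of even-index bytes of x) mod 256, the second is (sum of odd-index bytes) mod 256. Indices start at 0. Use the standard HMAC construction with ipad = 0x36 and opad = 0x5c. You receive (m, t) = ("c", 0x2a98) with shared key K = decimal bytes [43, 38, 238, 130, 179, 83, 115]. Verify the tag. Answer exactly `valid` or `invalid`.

invalid

Key decimal bytes [43, 38, 238, 130, 179, 83, 115] = 2b 26 ee 82 b3 53 73 is 7 bytes > B = 6, so hash it first: H(key) = 3f fb, then zero-pad to 6 bytes: K' = 3f fb 00 00 00 00.
K' ⊕ ipad = 09 cd 36 36 36 36; K' ⊕ opad = 63 a7 5c 5c 5c 5c.
Inner hash: even-index sum = 216 mod 256 = 216; odd-index sum = 313 mod 256 = 57 → d8 39.
Outer hash (recomputed tag): even-index sum = 499 mod 256 = 243; odd-index sum = 408 mod 256 = 152 → f3 98.
Recomputed tag = f398; claimed = 2a98 → mismatch.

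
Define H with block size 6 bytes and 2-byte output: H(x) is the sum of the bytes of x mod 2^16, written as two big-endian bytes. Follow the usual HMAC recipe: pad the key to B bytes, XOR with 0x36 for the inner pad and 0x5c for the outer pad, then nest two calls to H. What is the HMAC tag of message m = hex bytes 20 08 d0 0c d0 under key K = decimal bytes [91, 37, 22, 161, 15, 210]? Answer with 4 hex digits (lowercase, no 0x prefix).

Key decimal bytes [91, 37, 22, 161, 15, 210] = 5b 25 16 a1 0f d2 is exactly B = 6 bytes: K' = 5b 25 16 a1 0f d2.
K' ⊕ ipad = 6d 13 20 97 39 e4.  K' ⊕ opad = 07 79 4a fd 53 8e.
Inner input = (K'⊕ipad) ∥ m = 6d 13 20 97 39 e4 ∥ 20 08 d0 0c d0.
Inner hash: sum = 109+19+32+151+57+228+32+8+208+12+208 = 1064 → 04 28.
Outer input = (K'⊕opad) ∥ inner = 07 79 4a fd 53 8e ∥ 04 28.
Outer hash (tag): sum = 7+121+74+253+83+142+4+40 = 724 → 02 d4.

02d4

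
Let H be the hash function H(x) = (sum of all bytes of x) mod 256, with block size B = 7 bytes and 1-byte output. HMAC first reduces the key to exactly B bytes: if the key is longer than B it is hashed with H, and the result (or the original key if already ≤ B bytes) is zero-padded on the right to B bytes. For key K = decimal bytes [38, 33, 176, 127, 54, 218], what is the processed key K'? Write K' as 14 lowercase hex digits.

2621b07f36da00

Key decimal bytes [38, 33, 176, 127, 54, 218] = 26 21 b0 7f 36 da is 6 bytes ≤ B = 7; zero-pad to 7 bytes: K' = 26 21 b0 7f 36 da 00.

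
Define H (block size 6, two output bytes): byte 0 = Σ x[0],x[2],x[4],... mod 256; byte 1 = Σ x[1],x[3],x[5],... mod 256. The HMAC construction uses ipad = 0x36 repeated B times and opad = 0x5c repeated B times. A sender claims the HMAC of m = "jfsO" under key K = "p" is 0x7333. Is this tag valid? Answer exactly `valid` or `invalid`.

Key "p" = 70 is 1 byte ≤ B = 6; zero-pad to 6 bytes: K' = 70 00 00 00 00 00.
K' ⊕ ipad = 46 36 36 36 36 36; K' ⊕ opad = 2c 5c 5c 5c 5c 5c.
Inner hash: even-index sum = 399 mod 256 = 143; odd-index sum = 343 mod 256 = 87 → 8f 57.
Outer hash (recomputed tag): even-index sum = 371 mod 256 = 115; odd-index sum = 363 mod 256 = 107 → 73 6b.
Recomputed tag = 736b; claimed = 7333 → mismatch.

invalid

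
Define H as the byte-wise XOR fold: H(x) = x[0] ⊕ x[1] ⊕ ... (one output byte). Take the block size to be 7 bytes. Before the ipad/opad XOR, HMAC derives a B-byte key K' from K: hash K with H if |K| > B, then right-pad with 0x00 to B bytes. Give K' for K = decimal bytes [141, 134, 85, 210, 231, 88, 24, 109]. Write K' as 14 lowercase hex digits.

|K| = 8 > B = 7, so first hash the key.
H(K): XOR 8d⊕86⊕55⊕d2⊕e7⊕58⊕18⊕6d = 46.
Zero-pad H(K) = 46 to 7 bytes: K' = 46 00 00 00 00 00 00.

46000000000000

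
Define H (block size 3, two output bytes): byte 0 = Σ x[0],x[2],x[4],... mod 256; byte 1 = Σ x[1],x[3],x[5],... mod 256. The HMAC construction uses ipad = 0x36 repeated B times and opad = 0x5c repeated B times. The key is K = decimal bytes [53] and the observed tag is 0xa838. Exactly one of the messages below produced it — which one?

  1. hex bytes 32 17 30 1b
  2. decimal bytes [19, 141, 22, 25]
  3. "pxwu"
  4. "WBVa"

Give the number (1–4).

4

Key decimal bytes [53] = 35 is 1 byte ≤ B = 3; zero-pad to 3 bytes: K' = 35 00 00.
K' ⊕ ipad = 03 36 36; K' ⊕ opad = 69 5c 5c.
m1: inner = H(03 36 36 32 17 30 1b) = 6b 98; tag = H(69 5c 5c 6b 98) = 5dc7
m2: inner = H(03 36 36 13 8d 16 19) = df 5f; tag = H(69 5c 5c df 5f) = 243b
m3: inner = H(03 36 36 70 78 77 75) = 26 1d; tag = H(69 5c 5c 26 1d) = e282
m4: inner = H(03 36 36 57 42 56 61) = dc e3; tag = H(69 5c 5c dc e3) = a838 ← matches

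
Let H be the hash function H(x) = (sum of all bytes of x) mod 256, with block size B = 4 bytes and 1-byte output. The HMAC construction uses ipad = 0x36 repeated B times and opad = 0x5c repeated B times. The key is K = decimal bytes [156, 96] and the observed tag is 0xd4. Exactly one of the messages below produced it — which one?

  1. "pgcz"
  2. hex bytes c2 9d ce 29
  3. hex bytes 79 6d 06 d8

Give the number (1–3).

Key decimal bytes [156, 96] = 9c 60 is 2 bytes ≤ B = 4; zero-pad to 4 bytes: K' = 9c 60 00 00.
K' ⊕ ipad = aa 56 36 36; K' ⊕ opad = c0 3c 5c 5c.
m1: inner = H(aa 56 36 36 70 67 63 7a) = 20; tag = H(c0 3c 5c 5c 20) = d4 ← matches
m2: inner = H(aa 56 36 36 c2 9d ce 29) = c2; tag = H(c0 3c 5c 5c c2) = 76
m3: inner = H(aa 56 36 36 79 6d 06 d8) = 30; tag = H(c0 3c 5c 5c 30) = e4

1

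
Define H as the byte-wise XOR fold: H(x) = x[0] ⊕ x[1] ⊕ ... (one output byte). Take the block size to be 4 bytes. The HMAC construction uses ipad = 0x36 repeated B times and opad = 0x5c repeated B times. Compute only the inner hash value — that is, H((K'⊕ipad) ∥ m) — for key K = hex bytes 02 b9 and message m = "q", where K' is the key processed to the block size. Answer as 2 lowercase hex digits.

ca

Key hex bytes 02 b9 is 2 bytes ≤ B = 4; zero-pad to 4 bytes: K' = 02 b9 00 00.
K' ⊕ ipad = 34 8f 36 36.
Inner input = 34 8f 36 36 ∥ 71.
Inner hash: XOR 34⊕8f⊕36⊕36⊕71 = ca.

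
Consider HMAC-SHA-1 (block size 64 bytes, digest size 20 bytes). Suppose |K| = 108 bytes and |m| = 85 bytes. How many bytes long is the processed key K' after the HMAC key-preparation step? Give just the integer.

Key is 108 > 64 bytes, so it is hashed to 20 bytes then zero-padded to 64: |K'| = 64.

64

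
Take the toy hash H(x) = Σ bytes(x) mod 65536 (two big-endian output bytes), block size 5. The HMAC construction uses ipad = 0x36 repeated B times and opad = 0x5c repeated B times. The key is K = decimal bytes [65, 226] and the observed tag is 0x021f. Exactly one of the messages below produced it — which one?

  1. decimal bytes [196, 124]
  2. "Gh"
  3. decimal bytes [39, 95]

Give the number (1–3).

1

Key decimal bytes [65, 226] = 41 e2 is 2 bytes ≤ B = 5; zero-pad to 5 bytes: K' = 41 e2 00 00 00.
K' ⊕ ipad = 77 d4 36 36 36; K' ⊕ opad = 1d be 5c 5c 5c.
m1: inner = H(77 d4 36 36 36 c4 7c) = 03 2d; tag = H(1d be 5c 5c 5c 03 2d) = 021f ← matches
m2: inner = H(77 d4 36 36 36 47 68) = 02 9c; tag = H(1d be 5c 5c 5c 02 9c) = 028d
m3: inner = H(77 d4 36 36 36 27 5f) = 02 73; tag = H(1d be 5c 5c 5c 02 73) = 0264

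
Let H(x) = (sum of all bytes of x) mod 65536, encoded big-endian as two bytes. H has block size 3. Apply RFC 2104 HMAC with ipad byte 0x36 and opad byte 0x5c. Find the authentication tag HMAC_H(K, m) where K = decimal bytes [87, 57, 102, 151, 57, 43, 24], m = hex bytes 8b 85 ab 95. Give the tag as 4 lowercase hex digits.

Key decimal bytes [87, 57, 102, 151, 57, 43, 24] = 57 39 66 97 39 2b 18 is 7 bytes > B = 3, so hash it first: H(key) = 02 09, then zero-pad to 3 bytes: K' = 02 09 00.
K' ⊕ ipad = 34 3f 36.  K' ⊕ opad = 5e 55 5c.
Inner input = (K'⊕ipad) ∥ m = 34 3f 36 ∥ 8b 85 ab 95.
Inner hash: sum = 52+63+54+139+133+171+149 = 761 → 02 f9.
Outer input = (K'⊕opad) ∥ inner = 5e 55 5c ∥ 02 f9.
Outer hash (tag): sum = 94+85+92+2+249 = 522 → 02 0a.

020a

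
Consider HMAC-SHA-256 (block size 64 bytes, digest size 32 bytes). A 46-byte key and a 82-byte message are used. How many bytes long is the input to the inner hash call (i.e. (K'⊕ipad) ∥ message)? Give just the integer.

146

Key is 46 ≤ 64 bytes, zero-padded: |K'| = 64.
Inner input = (K'⊕ipad) ∥ m → 64 + 82 = 146 bytes.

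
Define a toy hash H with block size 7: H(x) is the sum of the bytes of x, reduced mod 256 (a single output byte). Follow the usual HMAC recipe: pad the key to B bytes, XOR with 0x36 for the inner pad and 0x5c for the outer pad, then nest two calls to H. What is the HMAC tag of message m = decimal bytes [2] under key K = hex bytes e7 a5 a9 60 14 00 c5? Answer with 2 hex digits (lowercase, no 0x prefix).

Key hex bytes e7 a5 a9 60 14 00 c5 is exactly B = 7 bytes: K' = e7 a5 a9 60 14 00 c5.
K' ⊕ ipad = d1 93 9f 56 22 36 f3.  K' ⊕ opad = bb f9 f5 3c 48 5c 99.
Inner input = (K'⊕ipad) ∥ m = d1 93 9f 56 22 36 f3 ∥ 02.
Inner hash: sum = 209+147+159+86+34+54+243+2 = 934; mod 256 = 166 → a6.
Outer input = (K'⊕opad) ∥ inner = bb f9 f5 3c 48 5c 99 ∥ a6.
Outer hash (tag): sum = 187+249+245+60+72+92+153+166 = 1224; mod 256 = 200 → c8.

c8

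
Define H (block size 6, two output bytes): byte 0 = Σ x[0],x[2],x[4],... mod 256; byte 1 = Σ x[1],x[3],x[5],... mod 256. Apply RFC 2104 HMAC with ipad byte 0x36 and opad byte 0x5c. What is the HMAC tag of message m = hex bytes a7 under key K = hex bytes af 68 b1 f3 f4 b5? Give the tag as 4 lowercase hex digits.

Key hex bytes af 68 b1 f3 f4 b5 is exactly B = 6 bytes: K' = af 68 b1 f3 f4 b5.
K' ⊕ ipad = 99 5e 87 c5 c2 83.  K' ⊕ opad = f3 34 ed af a8 e9.
Inner input = (K'⊕ipad) ∥ m = 99 5e 87 c5 c2 83 ∥ a7.
Inner hash: even-index sum = 649 mod 256 = 137; odd-index sum = 422 mod 256 = 166 → 89 a6.
Outer input = (K'⊕opad) ∥ inner = f3 34 ed af a8 e9 ∥ 89 a6.
Outer hash (tag): even-index sum = 785 mod 256 = 17; odd-index sum = 626 mod 256 = 114 → 11 72.

1172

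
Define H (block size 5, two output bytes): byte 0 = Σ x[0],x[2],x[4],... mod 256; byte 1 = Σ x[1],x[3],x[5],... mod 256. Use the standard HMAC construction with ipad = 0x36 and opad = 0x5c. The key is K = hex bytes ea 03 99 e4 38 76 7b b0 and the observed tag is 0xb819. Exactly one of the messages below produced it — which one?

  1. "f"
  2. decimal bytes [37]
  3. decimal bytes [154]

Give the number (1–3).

2

Key hex bytes ea 03 99 e4 38 76 7b b0 is 8 bytes > B = 5, so hash it first: H(key) = 36 0d, then zero-pad to 5 bytes: K' = 36 0d 00 00 00.
K' ⊕ ipad = 00 3b 36 36 36; K' ⊕ opad = 6a 51 5c 5c 5c.
m1: inner = H(00 3b 36 36 36 66) = 6c d7; tag = H(6a 51 5c 5c 5c 6c d7) = f919
m2: inner = H(00 3b 36 36 36 25) = 6c 96; tag = H(6a 51 5c 5c 5c 6c 96) = b819 ← matches
m3: inner = H(00 3b 36 36 36 9a) = 6c 0b; tag = H(6a 51 5c 5c 5c 6c 0b) = 2d19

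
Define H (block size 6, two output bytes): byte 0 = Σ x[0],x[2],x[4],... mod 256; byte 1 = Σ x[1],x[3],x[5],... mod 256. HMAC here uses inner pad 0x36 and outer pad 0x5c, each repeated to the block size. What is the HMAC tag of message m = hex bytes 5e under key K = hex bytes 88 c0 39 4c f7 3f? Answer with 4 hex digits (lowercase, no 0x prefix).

d088

Key hex bytes 88 c0 39 4c f7 3f is exactly B = 6 bytes: K' = 88 c0 39 4c f7 3f.
K' ⊕ ipad = be f6 0f 7a c1 09.  K' ⊕ opad = d4 9c 65 10 ab 63.
Inner input = (K'⊕ipad) ∥ m = be f6 0f 7a c1 09 ∥ 5e.
Inner hash: even-index sum = 492 mod 256 = 236; odd-index sum = 377 mod 256 = 121 → ec 79.
Outer input = (K'⊕opad) ∥ inner = d4 9c 65 10 ab 63 ∥ ec 79.
Outer hash (tag): even-index sum = 720 mod 256 = 208; odd-index sum = 392 mod 256 = 136 → d0 88.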